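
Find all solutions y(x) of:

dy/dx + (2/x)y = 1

Using integrating factor method:

General solution: y = (1/3)x + Cx^(-2)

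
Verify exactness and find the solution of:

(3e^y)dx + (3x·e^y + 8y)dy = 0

Verify exactness: ∂M/∂y = ∂N/∂x ✓
Find F(x,y) such that ∂F/∂x = M, ∂F/∂y = N
Solution: 3x·e^y + 4y² = C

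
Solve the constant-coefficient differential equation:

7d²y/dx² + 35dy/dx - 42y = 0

Characteristic equation: 7r² + 35r - 42 = 0
Divide by 7: r² + 5r - 6 = 0
Roots: r = 1, -6 (distinct real)
General solution: y = C₁e^x + C₂e^(-6x)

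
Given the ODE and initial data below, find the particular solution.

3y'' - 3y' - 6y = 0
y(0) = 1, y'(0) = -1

General solution: y = C₁e^(2x) + C₂e^(-x)
Applying ICs: C₁ = 0, C₂ = 1
Particular solution: y = e^(-x)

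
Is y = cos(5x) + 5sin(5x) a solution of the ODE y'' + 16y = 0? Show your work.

Verification:
y'' = -25cos(5x) - 125sin(5x)
y'' + 16y ≠ 0 (frequency mismatch: got 25 instead of 16)

No, it is not a solution.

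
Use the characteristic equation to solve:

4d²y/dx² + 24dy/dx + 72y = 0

Characteristic equation: 4r² + 24r + 72 = 0
Divide by 4: r² + 6r + 18 = 0
Roots: r = -3 ± 3i (complex conjugates)
General solution: y = e^(-3x)(C₁cos(3x) + C₂sin(3x))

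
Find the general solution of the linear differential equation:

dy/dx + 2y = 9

Using integrating factor method:

General solution: y = 9/2 + Ce^(-2x)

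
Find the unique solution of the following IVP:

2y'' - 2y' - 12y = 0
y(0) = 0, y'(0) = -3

General solution: y = C₁e^(3x) + C₂e^(-2x)
Applying ICs: C₁ = -3/5, C₂ = 3/5
Particular solution: y = -(3/5)e^(3x) + (3/5)e^(-2x)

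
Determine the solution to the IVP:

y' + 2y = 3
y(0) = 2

General solution: y = 3/2 + Ce^(-2x)
Applying y(0) = 2: C = 2 - 3/2 = 1/2
Particular solution: y = 3/2 + (1/2)e^(-2x)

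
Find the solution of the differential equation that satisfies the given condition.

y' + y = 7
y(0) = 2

General solution: y = 7 + Ce^(-x)
Applying y(0) = 2: C = 2 - 7 = -5
Particular solution: y = 7 - 5e^(-x)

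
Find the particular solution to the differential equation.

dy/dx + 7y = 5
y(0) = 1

General solution: y = 5/7 + Ce^(-7x)
Applying y(0) = 1: C = 1 - 5/7 = 2/7
Particular solution: y = 5/7 + (2/7)e^(-7x)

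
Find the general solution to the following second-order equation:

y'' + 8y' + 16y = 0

Characteristic equation: r² + 8r + 16 = 0
Factored: (r + 4)² = 0
Repeated root: r = -4
General solution: y = (C₁ + C₂x)e^(-4x)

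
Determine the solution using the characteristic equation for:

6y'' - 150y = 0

Characteristic equation: 6r² - 150 = 0
Divide by 6: r² - 25 = 0
Roots: r = 5, -5 (distinct real)
General solution: y = C₁e^(5x) + C₂e^(-5x)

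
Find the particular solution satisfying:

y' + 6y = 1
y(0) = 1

General solution: y = 1/6 + Ce^(-6x)
Applying y(0) = 1: C = 1 - 1/6 = 5/6
Particular solution: y = 1/6 + (5/6)e^(-6x)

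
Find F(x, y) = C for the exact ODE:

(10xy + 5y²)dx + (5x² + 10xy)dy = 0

Verify exactness: ∂M/∂y = ∂N/∂x ✓
Find F(x,y) such that ∂F/∂x = M, ∂F/∂y = N
Solution: 5x²y + 5xy² = C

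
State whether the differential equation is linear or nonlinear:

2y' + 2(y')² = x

Nonlinear ((y')² term)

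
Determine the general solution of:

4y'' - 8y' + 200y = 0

Characteristic equation: 4r² - 8r + 200 = 0
Divide by 4: r² - 2r + 50 = 0
Roots: r = 1 ± 7i (complex conjugates)
General solution: y = e^x(C₁cos(7x) + C₂sin(7x))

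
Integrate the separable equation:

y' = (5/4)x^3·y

Separating variables and integrating:
ln|y| = 5x^4/16 + C

General solution: y = Ce^(5x^4/16)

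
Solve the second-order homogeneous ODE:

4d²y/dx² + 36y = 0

Characteristic equation: 4r² + 36 = 0
Divide by 4: r² + 9 = 0
Roots: r = ±3i (complex conjugates)
General solution: y = C₁cos(3x) + C₂sin(3x)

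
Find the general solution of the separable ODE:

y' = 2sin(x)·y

Separating variables and integrating:
ln|y| = -2cos(x) + C

General solution: y = Ce^(-2cos(x))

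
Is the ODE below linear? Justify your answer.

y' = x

Yes. Linear (y and its derivatives appear to the first power only, no products of y terms)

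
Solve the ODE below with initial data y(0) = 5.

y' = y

General solution: y = Ce^x
Applying IC y(0) = 5:
Particular solution: y = 5e^x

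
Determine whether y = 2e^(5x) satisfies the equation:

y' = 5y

Verification:
y = 2e^(5x)
y' = 10e^(5x)
5y = 10e^(5x)
y' = 5y ✓

Yes, it is a solution.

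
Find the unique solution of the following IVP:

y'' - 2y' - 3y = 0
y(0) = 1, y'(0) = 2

General solution: y = C₁e^(3x) + C₂e^(-x)
Applying ICs: C₁ = 3/4, C₂ = 1/4
Particular solution: y = (3/4)e^(3x) + (1/4)e^(-x)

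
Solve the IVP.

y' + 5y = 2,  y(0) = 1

General solution: y = 2/5 + Ce^(-5x)
Applying y(0) = 1: C = 1 - 2/5 = 3/5
Particular solution: y = 2/5 + (3/5)e^(-5x)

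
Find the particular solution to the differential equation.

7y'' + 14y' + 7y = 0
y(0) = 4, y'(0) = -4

General solution: y = (C₁ + C₂x)e^(-x)
Repeated root r = -1
Applying ICs: C₁ = 4, C₂ = 0
Particular solution: y = 4e^(-x)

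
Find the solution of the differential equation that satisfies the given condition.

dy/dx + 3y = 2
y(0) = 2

General solution: y = 2/3 + Ce^(-3x)
Applying y(0) = 2: C = 2 - 2/3 = 4/3
Particular solution: y = 2/3 + (4/3)e^(-3x)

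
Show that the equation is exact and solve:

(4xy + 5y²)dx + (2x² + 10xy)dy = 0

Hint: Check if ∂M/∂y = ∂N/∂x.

Verify exactness: ∂M/∂y = ∂N/∂x ✓
Find F(x,y) such that ∂F/∂x = M, ∂F/∂y = N
Solution: 2x²y + 5xy² = C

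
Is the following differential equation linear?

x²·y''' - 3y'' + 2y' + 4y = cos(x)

Yes. Linear (y and its derivatives appear to the first power only, no products of y terms)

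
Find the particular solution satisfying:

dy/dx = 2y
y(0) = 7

General solution: y = Ce^(2x)
Applying IC y(0) = 7:
Particular solution: y = 7e^(2x)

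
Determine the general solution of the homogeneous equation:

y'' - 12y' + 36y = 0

Characteristic equation: r² - 12r + 36 = 0
Factored: (r - 6)² = 0
Repeated root: r = 6
General solution: y = (C₁ + C₂x)e^(6x)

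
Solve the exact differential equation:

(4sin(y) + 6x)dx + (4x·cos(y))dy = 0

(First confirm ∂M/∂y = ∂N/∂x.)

Verify exactness: ∂M/∂y = ∂N/∂x ✓
Find F(x,y) such that ∂F/∂x = M, ∂F/∂y = N
Solution: 4x·sin(y) + 3x² = C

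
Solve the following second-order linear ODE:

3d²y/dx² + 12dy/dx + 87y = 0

Characteristic equation: 3r² + 12r + 87 = 0
Divide by 3: r² + 4r + 29 = 0
Roots: r = -2 ± 5i (complex conjugates)
General solution: y = e^(-2x)(C₁cos(5x) + C₂sin(5x))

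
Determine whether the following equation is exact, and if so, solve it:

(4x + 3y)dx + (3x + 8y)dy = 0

Verify exactness: ∂M/∂y = ∂N/∂x ✓
Find F(x,y) such that ∂F/∂x = M, ∂F/∂y = N
Solution: 2x² + 3xy + 4y² = C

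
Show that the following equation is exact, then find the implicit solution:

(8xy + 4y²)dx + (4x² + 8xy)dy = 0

Verify exactness: ∂M/∂y = ∂N/∂x ✓
Find F(x,y) such that ∂F/∂x = M, ∂F/∂y = N
Solution: 4x²y + 4xy² = C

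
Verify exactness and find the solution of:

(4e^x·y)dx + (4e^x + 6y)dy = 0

Verify exactness: ∂M/∂y = ∂N/∂x ✓
Find F(x,y) such that ∂F/∂x = M, ∂F/∂y = N
Solution: 4e^x·y + 3y² = C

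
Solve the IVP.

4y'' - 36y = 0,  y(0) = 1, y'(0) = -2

General solution: y = C₁e^(3x) + C₂e^(-3x)
Applying ICs: C₁ = 1/6, C₂ = 5/6
Particular solution: y = (1/6)e^(3x) + (5/6)e^(-3x)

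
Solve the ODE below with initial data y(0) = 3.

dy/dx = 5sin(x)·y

General solution: y = Ce^(-5cos(x))
Applying IC y(0) = 3:
Particular solution: y = 3e^(5(1-cos(x)))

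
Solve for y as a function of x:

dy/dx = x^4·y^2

Separating variables and integrating:
-1/y = x^5/5 + C

General solution: y^-1 = (-1/5)x^5 + C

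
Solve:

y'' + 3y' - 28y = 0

Characteristic equation: r² + 3r - 28 = 0
Roots: r = 4, -7 (distinct real)
General solution: y = C₁e^(4x) + C₂e^(-7x)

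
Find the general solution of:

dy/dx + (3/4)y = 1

Using integrating factor method:

General solution: y = 4/3 + Ce^(-3x/4)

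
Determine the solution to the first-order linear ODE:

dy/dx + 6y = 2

Using integrating factor method:

General solution: y = 1/3 + Ce^(-6x)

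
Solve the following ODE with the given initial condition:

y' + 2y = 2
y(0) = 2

General solution: y = 1 + Ce^(-2x)
Applying y(0) = 2: C = 2 - 1 = 1
Particular solution: y = 1 + e^(-2x)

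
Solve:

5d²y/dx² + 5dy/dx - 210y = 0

Characteristic equation: 5r² + 5r - 210 = 0
Divide by 5: r² + r - 42 = 0
Roots: r = 6, -7 (distinct real)
General solution: y = C₁e^(6x) + C₂e^(-7x)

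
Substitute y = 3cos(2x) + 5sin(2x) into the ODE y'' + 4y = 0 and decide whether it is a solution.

Verification:
y'' = -12cos(2x) - 20sin(2x)
y'' + 4y = 0 ✓

Yes, it is a solution.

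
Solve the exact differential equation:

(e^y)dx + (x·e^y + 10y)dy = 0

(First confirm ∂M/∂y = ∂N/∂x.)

Verify exactness: ∂M/∂y = ∂N/∂x ✓
Find F(x,y) such that ∂F/∂x = M, ∂F/∂y = N
Solution: x·e^y + 5y² = C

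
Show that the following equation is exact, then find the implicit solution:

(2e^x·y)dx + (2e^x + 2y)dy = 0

Verify exactness: ∂M/∂y = ∂N/∂x ✓
Find F(x,y) such that ∂F/∂x = M, ∂F/∂y = N
Solution: 2e^x·y + y² = C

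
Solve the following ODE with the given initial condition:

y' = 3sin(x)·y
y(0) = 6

General solution: y = Ce^(-3cos(x))
Applying IC y(0) = 6:
Particular solution: y = 6e^(3(1-cos(x)))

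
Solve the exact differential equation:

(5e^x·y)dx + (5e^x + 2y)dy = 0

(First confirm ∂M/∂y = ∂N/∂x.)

Verify exactness: ∂M/∂y = ∂N/∂x ✓
Find F(x,y) such that ∂F/∂x = M, ∂F/∂y = N
Solution: 5e^x·y + y² = C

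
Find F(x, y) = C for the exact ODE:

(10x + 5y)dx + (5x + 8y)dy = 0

Verify exactness: ∂M/∂y = ∂N/∂x ✓
Find F(x,y) such that ∂F/∂x = M, ∂F/∂y = N
Solution: 5x² + 5xy + 4y² = C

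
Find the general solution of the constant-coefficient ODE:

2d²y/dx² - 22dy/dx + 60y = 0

Characteristic equation: 2r² - 22r + 60 = 0
Divide by 2: r² - 11r + 30 = 0
Roots: r = 6, 5 (distinct real)
General solution: y = C₁e^(6x) + C₂e^(5x)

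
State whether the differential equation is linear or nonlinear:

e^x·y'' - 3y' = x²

Linear (y and its derivatives appear to the first power only, no products of y terms)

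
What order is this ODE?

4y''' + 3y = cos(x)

The order is 3 (highest derivative is of order 3).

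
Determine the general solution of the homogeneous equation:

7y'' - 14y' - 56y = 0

Characteristic equation: 7r² - 14r - 56 = 0
Divide by 7: r² - 2r - 8 = 0
Roots: r = 4, -2 (distinct real)
General solution: y = C₁e^(4x) + C₂e^(-2x)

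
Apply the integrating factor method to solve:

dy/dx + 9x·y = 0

Using integrating factor method:

General solution: y = Ce^(-9x^2/2)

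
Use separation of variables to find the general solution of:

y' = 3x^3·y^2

Separating variables and integrating:
-1/y = 3x^4/4 + C

General solution: y^-1 = (-3/4)x^4 + C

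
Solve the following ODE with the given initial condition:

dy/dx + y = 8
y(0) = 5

General solution: y = 8 + Ce^(-x)
Applying y(0) = 5: C = 5 - 8 = -3
Particular solution: y = 8 - 3e^(-x)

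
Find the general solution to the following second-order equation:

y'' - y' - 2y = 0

Characteristic equation: r² - r - 2 = 0
Roots: r = 2, -1 (distinct real)
General solution: y = C₁e^(2x) + C₂e^(-x)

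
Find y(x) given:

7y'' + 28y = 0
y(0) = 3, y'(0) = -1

General solution: y = C₁cos(2x) + C₂sin(2x)
Complex roots r = ±2i
Applying ICs: C₁ = 3, C₂ = -1/2
Particular solution: y = 3cos(2x) - (1/2)sin(2x)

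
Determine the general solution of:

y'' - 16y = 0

Characteristic equation: r² - 16 = 0
Roots: r = 4, -4 (distinct real)
General solution: y = C₁e^(4x) + C₂e^(-4x)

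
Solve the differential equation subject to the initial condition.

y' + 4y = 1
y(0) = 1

General solution: y = 1/4 + Ce^(-4x)
Applying y(0) = 1: C = 1 - 1/4 = 3/4
Particular solution: y = 1/4 + (3/4)e^(-4x)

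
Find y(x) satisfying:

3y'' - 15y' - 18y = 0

Characteristic equation: 3r² - 15r - 18 = 0
Divide by 3: r² - 5r - 6 = 0
Roots: r = 6, -1 (distinct real)
General solution: y = C₁e^(6x) + C₂e^(-x)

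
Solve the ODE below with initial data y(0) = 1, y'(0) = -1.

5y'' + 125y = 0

General solution: y = C₁cos(5x) + C₂sin(5x)
Complex roots r = ±5i
Applying ICs: C₁ = 1, C₂ = -1/5
Particular solution: y = cos(5x) - (1/5)sin(5x)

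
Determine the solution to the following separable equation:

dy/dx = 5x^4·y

Separating variables and integrating:
ln|y| = x^5 + C

General solution: y = Ce^(x^5)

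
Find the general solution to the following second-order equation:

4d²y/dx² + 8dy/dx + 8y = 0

Characteristic equation: 4r² + 8r + 8 = 0
Divide by 4: r² + 2r + 2 = 0
Roots: r = -1 ± i (complex conjugates)
General solution: y = e^(-x)(C₁cos(x) + C₂sin(x))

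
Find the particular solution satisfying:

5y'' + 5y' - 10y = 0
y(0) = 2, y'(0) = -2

General solution: y = C₁e^x + C₂e^(-2x)
Applying ICs: C₁ = 2/3, C₂ = 4/3
Particular solution: y = (2/3)e^x + (4/3)e^(-2x)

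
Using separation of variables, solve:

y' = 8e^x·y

Separating variables and integrating:
ln|y| = 8e^x + C

General solution: y = Ce^(8e^x)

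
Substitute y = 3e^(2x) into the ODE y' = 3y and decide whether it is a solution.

Verification:
y = 3e^(2x)
y' = 6e^(2x)
But 3y = 9e^(2x)
y' ≠ 3y — the derivative does not match

No, it is not a solution.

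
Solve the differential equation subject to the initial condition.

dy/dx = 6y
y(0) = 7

General solution: y = Ce^(6x)
Applying IC y(0) = 7:
Particular solution: y = 7e^(6x)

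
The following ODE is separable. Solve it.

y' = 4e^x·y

Separating variables and integrating:
ln|y| = 4e^x + C

General solution: y = Ce^(4e^x)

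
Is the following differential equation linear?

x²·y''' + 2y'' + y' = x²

Yes. Linear (y and its derivatives appear to the first power only, no products of y terms)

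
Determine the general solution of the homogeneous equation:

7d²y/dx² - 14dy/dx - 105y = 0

Characteristic equation: 7r² - 14r - 105 = 0
Divide by 7: r² - 2r - 15 = 0
Roots: r = 5, -3 (distinct real)
General solution: y = C₁e^(5x) + C₂e^(-3x)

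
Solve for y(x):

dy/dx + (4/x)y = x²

Using integrating factor method:

General solution: y = (1/7)x^3 + Cx^(-4)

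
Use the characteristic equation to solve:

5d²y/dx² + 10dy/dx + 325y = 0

Characteristic equation: 5r² + 10r + 325 = 0
Divide by 5: r² + 2r + 65 = 0
Roots: r = -1 ± 8i (complex conjugates)
General solution: y = e^(-x)(C₁cos(8x) + C₂sin(8x))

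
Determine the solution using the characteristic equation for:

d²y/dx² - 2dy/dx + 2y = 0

Characteristic equation: r² - 2r + 2 = 0
Roots: r = 1 ± i (complex conjugates)
General solution: y = e^x(C₁cos(x) + C₂sin(x))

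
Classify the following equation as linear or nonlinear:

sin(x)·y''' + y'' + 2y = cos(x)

Linear (y and its derivatives appear to the first power only, no products of y terms)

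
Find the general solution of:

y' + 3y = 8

Using integrating factor method:

General solution: y = 8/3 + Ce^(-3x)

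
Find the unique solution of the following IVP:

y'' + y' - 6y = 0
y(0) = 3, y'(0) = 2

General solution: y = C₁e^(2x) + C₂e^(-3x)
Applying ICs: C₁ = 11/5, C₂ = 4/5
Particular solution: y = (11/5)e^(2x) + (4/5)e^(-3x)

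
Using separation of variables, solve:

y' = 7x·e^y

Separating variables and integrating:
-e^(-y) = 7x²/2 + C

General solution: y = -ln(C - 7x²/2)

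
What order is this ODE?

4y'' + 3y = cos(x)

The order is 2 (highest derivative is of order 2).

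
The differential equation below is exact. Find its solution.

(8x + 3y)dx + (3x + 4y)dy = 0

Verify exactness: ∂M/∂y = ∂N/∂x ✓
Find F(x,y) such that ∂F/∂x = M, ∂F/∂y = N
Solution: 4x² + 3xy + 2y² = C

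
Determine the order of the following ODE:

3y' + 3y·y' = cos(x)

The order is 1 (highest derivative is of order 1).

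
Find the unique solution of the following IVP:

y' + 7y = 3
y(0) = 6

General solution: y = 3/7 + Ce^(-7x)
Applying y(0) = 6: C = 6 - 3/7 = 39/7
Particular solution: y = 3/7 + (39/7)e^(-7x)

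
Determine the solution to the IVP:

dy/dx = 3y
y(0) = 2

General solution: y = Ce^(3x)
Applying IC y(0) = 2:
Particular solution: y = 2e^(3x)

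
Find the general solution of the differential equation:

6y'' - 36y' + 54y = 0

Characteristic equation: 6r² - 36r + 54 = 0
Divide by 6: r² - 6r + 9 = 0
Factored: (r - 3)² = 0
Repeated root: r = 3
General solution: y = (C₁ + C₂x)e^(3x)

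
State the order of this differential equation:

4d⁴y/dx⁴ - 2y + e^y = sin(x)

The order is 4 (highest derivative is of order 4).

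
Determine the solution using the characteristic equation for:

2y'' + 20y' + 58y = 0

Characteristic equation: 2r² + 20r + 58 = 0
Divide by 2: r² + 10r + 29 = 0
Roots: r = -5 ± 2i (complex conjugates)
General solution: y = e^(-5x)(C₁cos(2x) + C₂sin(2x))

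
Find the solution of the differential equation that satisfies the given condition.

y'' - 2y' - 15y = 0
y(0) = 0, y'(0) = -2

General solution: y = C₁e^(5x) + C₂e^(-3x)
Applying ICs: C₁ = -1/4, C₂ = 1/4
Particular solution: y = -(1/4)e^(5x) + (1/4)e^(-3x)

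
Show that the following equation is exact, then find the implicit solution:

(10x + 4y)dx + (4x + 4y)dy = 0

Verify exactness: ∂M/∂y = ∂N/∂x ✓
Find F(x,y) such that ∂F/∂x = M, ∂F/∂y = N
Solution: 5x² + 4xy + 2y² = C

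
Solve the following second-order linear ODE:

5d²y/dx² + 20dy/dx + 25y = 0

Characteristic equation: 5r² + 20r + 25 = 0
Divide by 5: r² + 4r + 5 = 0
Roots: r = -2 ± i (complex conjugates)
General solution: y = e^(-2x)(C₁cos(x) + C₂sin(x))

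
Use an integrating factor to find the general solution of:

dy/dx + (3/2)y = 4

Using integrating factor method:

General solution: y = 8/3 + Ce^(-3x/2)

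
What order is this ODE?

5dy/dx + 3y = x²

The order is 1 (highest derivative is of order 1).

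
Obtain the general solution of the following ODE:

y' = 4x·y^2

Separating variables and integrating:
-1/y = 2x^2 + C

General solution: y^-1 = -2x^2 + C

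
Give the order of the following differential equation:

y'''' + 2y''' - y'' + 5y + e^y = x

The order is 4 (highest derivative is of order 4).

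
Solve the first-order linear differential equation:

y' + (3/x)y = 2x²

Using integrating factor method:

General solution: y = (1/3)x^3 + Cx^(-3)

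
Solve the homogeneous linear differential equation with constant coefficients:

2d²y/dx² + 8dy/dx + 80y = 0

Characteristic equation: 2r² + 8r + 80 = 0
Divide by 2: r² + 4r + 40 = 0
Roots: r = -2 ± 6i (complex conjugates)
General solution: y = e^(-2x)(C₁cos(6x) + C₂sin(6x))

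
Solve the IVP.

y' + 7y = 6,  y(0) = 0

General solution: y = 6/7 + Ce^(-7x)
Applying y(0) = 0: C = 0 - 6/7 = -6/7
Particular solution: y = 6/7 - (6/7)e^(-7x)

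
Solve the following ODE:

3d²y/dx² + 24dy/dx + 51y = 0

Characteristic equation: 3r² + 24r + 51 = 0
Divide by 3: r² + 8r + 17 = 0
Roots: r = -4 ± i (complex conjugates)
General solution: y = e^(-4x)(C₁cos(x) + C₂sin(x))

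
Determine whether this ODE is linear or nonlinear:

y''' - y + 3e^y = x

Nonlinear (e^y is nonlinear in y)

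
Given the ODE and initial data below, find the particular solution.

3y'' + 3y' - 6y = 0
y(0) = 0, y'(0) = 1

General solution: y = C₁e^x + C₂e^(-2x)
Applying ICs: C₁ = 1/3, C₂ = -1/3
Particular solution: y = (1/3)e^x - (1/3)e^(-2x)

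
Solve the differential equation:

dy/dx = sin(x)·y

Separating variables and integrating:
ln|y| = -cos(x) + C

General solution: y = Ce^(-cos(x))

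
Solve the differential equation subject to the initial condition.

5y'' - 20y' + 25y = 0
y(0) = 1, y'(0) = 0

General solution: y = e^(2x)(C₁cos(x) + C₂sin(x))
Complex roots r = 2 ± i
Applying ICs: C₁ = 1, C₂ = -2
Particular solution: y = e^(2x)(cos(x) - 2sin(x))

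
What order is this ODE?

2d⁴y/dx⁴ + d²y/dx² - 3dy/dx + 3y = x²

The order is 4 (highest derivative is of order 4).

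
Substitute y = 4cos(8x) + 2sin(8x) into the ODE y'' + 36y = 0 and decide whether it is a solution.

Verification:
y'' = -256cos(8x) - 128sin(8x)
y'' + 36y ≠ 0 (frequency mismatch: got 64 instead of 36)

No, it is not a solution.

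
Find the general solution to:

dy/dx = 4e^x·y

Separating variables and integrating:
ln|y| = 4e^x + C

General solution: y = Ce^(4e^x)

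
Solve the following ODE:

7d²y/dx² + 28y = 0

Characteristic equation: 7r² + 28 = 0
Divide by 7: r² + 4 = 0
Roots: r = ±2i (complex conjugates)
General solution: y = C₁cos(2x) + C₂sin(2x)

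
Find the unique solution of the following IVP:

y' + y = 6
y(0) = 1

General solution: y = 6 + Ce^(-x)
Applying y(0) = 1: C = 1 - 6 = -5
Particular solution: y = 6 - 5e^(-x)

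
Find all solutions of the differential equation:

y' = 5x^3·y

Separating variables and integrating:
ln|y| = 5x^4/4 + C

General solution: y = Ce^(5x^4/4)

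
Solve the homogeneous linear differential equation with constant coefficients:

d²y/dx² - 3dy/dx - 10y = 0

Characteristic equation: r² - 3r - 10 = 0
Roots: r = 5, -2 (distinct real)
General solution: y = C₁e^(5x) + C₂e^(-2x)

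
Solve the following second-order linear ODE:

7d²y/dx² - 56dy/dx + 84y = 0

Characteristic equation: 7r² - 56r + 84 = 0
Divide by 7: r² - 8r + 12 = 0
Roots: r = 6, 2 (distinct real)
General solution: y = C₁e^(6x) + C₂e^(2x)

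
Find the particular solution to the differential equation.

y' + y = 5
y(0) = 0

General solution: y = 5 + Ce^(-x)
Applying y(0) = 0: C = 0 - 5 = -5
Particular solution: y = 5 - 5e^(-x)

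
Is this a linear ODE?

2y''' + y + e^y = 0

No. Nonlinear (e^y is nonlinear in y)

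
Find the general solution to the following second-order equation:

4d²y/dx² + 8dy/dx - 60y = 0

Characteristic equation: 4r² + 8r - 60 = 0
Divide by 4: r² + 2r - 15 = 0
Roots: r = 3, -5 (distinct real)
General solution: y = C₁e^(3x) + C₂e^(-5x)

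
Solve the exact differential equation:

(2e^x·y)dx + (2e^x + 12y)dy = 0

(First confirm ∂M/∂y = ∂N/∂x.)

Verify exactness: ∂M/∂y = ∂N/∂x ✓
Find F(x,y) such that ∂F/∂x = M, ∂F/∂y = N
Solution: 2e^x·y + 6y² = C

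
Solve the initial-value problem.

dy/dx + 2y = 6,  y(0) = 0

General solution: y = 3 + Ce^(-2x)
Applying y(0) = 0: C = 0 - 3 = -3
Particular solution: y = 3 - 3e^(-2x)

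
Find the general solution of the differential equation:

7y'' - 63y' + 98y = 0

Characteristic equation: 7r² - 63r + 98 = 0
Divide by 7: r² - 9r + 14 = 0
Roots: r = 7, 2 (distinct real)
General solution: y = C₁e^(7x) + C₂e^(2x)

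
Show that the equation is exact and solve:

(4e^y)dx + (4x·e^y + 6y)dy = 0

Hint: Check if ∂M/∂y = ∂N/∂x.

Verify exactness: ∂M/∂y = ∂N/∂x ✓
Find F(x,y) such that ∂F/∂x = M, ∂F/∂y = N
Solution: 4x·e^y + 3y² = C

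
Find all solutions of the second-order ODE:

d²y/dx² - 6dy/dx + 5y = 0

Characteristic equation: r² - 6r + 5 = 0
Roots: r = 1, 5 (distinct real)
General solution: y = C₁e^x + C₂e^(5x)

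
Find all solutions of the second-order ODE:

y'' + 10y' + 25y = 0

Characteristic equation: r² + 10r + 25 = 0
Factored: (r + 5)² = 0
Repeated root: r = -5
General solution: y = (C₁ + C₂x)e^(-5x)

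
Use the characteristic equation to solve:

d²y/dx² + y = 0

Characteristic equation: r² + 1 = 0
Roots: r = ±i (complex conjugates)
General solution: y = C₁cos(x) + C₂sin(x)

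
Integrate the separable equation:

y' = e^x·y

Separating variables and integrating:
ln|y| = e^x + C

General solution: y = Ce^(e^x)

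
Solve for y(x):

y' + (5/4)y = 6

Using integrating factor method:

General solution: y = 24/5 + Ce^(-5x/4)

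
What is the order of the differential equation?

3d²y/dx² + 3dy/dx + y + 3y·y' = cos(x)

The order is 2 (highest derivative is of order 2).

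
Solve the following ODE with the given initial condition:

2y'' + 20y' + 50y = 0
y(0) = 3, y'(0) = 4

General solution: y = (C₁ + C₂x)e^(-5x)
Repeated root r = -5
Applying ICs: C₁ = 3, C₂ = 19
Particular solution: y = (3 + 19x)e^(-5x)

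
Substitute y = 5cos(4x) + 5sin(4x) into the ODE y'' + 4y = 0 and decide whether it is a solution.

Verification:
y'' = -80cos(4x) - 80sin(4x)
y'' + 4y ≠ 0 (frequency mismatch: got 16 instead of 4)

No, it is not a solution.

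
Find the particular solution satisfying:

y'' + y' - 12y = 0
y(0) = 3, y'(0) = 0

General solution: y = C₁e^(3x) + C₂e^(-4x)
Applying ICs: C₁ = 12/7, C₂ = 9/7
Particular solution: y = (12/7)e^(3x) + (9/7)e^(-4x)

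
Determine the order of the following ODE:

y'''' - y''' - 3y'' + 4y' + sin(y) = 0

The order is 4 (highest derivative is of order 4).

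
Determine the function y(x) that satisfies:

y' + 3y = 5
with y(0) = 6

General solution: y = 5/3 + Ce^(-3x)
Applying y(0) = 6: C = 6 - 5/3 = 13/3
Particular solution: y = 5/3 + (13/3)e^(-3x)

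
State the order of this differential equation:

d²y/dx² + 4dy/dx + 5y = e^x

The order is 2 (highest derivative is of order 2).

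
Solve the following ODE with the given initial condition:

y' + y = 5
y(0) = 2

General solution: y = 5 + Ce^(-x)
Applying y(0) = 2: C = 2 - 5 = -3
Particular solution: y = 5 - 3e^(-x)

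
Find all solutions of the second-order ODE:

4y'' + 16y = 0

Characteristic equation: 4r² + 16 = 0
Divide by 4: r² + 4 = 0
Roots: r = ±2i (complex conjugates)
General solution: y = C₁cos(2x) + C₂sin(2x)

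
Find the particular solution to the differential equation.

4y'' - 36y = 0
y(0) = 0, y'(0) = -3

General solution: y = C₁e^(3x) + C₂e^(-3x)
Applying ICs: C₁ = -1/2, C₂ = 1/2
Particular solution: y = -(1/2)e^(3x) + (1/2)e^(-3x)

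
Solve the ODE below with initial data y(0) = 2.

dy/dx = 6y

General solution: y = Ce^(6x)
Applying IC y(0) = 2:
Particular solution: y = 2e^(6x)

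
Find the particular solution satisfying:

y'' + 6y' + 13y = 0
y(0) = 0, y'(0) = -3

General solution: y = e^(-3x)(C₁cos(2x) + C₂sin(2x))
Complex roots r = -3 ± 2i
Applying ICs: C₁ = 0, C₂ = -3/2
Particular solution: y = e^(-3x)(-(3/2)sin(2x))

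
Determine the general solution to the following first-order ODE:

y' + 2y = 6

Using integrating factor method:

General solution: y = 3 + Ce^(-2x)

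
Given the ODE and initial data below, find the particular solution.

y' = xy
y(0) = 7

General solution: y = Ce^(x²/2)
Applying IC y(0) = 7:
Particular solution: y = 7e^(x²/2)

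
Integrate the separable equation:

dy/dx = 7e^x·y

Separating variables and integrating:
ln|y| = 7e^x + C

General solution: y = Ce^(7e^x)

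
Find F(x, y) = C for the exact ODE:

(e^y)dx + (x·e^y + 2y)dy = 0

Verify exactness: ∂M/∂y = ∂N/∂x ✓
Find F(x,y) such that ∂F/∂x = M, ∂F/∂y = N
Solution: x·e^y + y² = C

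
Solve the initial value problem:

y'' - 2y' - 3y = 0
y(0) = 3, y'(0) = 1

General solution: y = C₁e^(3x) + C₂e^(-x)
Applying ICs: C₁ = 1, C₂ = 2
Particular solution: y = e^(3x) + 2e^(-x)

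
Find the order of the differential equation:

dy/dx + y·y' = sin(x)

The order is 1 (highest derivative is of order 1).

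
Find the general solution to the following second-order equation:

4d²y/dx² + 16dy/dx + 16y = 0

Characteristic equation: 4r² + 16r + 16 = 0
Divide by 4: r² + 4r + 4 = 0
Factored: (r + 2)² = 0
Repeated root: r = -2
General solution: y = (C₁ + C₂x)e^(-2x)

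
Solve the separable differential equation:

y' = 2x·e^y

Separating variables and integrating:
-e^(-y) = x² + C

General solution: y = -ln(C - x²)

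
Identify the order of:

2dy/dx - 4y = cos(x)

The order is 1 (highest derivative is of order 1).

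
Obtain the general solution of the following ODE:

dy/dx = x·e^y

Separating variables and integrating:
-e^(-y) = x²/2 + C

General solution: y = -ln(C - x²/2)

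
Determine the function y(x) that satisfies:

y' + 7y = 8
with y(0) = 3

General solution: y = 8/7 + Ce^(-7x)
Applying y(0) = 3: C = 3 - 8/7 = 13/7
Particular solution: y = 8/7 + (13/7)e^(-7x)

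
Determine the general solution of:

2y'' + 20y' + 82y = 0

Characteristic equation: 2r² + 20r + 82 = 0
Divide by 2: r² + 10r + 41 = 0
Roots: r = -5 ± 4i (complex conjugates)
General solution: y = e^(-5x)(C₁cos(4x) + C₂sin(4x))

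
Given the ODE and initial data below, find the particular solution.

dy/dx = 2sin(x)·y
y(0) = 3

General solution: y = Ce^(-2cos(x))
Applying IC y(0) = 3:
Particular solution: y = 3e^(2(1-cos(x)))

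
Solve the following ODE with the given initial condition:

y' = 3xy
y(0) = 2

General solution: y = Ce^(3x²/2)
Applying IC y(0) = 2:
Particular solution: y = 2e^(3x²/2)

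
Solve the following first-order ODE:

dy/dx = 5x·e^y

Separating variables and integrating:
-e^(-y) = 5x²/2 + C

General solution: y = -ln(C - 5x²/2)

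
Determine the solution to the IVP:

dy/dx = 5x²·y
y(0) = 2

General solution: y = Ce^(5x³/3)
Applying IC y(0) = 2:
Particular solution: y = 2e^(5x³/3)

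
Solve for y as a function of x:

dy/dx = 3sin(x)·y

Separating variables and integrating:
ln|y| = -3cos(x) + C

General solution: y = Ce^(-3cos(x))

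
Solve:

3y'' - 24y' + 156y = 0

Characteristic equation: 3r² - 24r + 156 = 0
Divide by 3: r² - 8r + 52 = 0
Roots: r = 4 ± 6i (complex conjugates)
General solution: y = e^(4x)(C₁cos(6x) + C₂sin(6x))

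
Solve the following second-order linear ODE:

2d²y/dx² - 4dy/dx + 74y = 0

Characteristic equation: 2r² - 4r + 74 = 0
Divide by 2: r² - 2r + 37 = 0
Roots: r = 1 ± 6i (complex conjugates)
General solution: y = e^x(C₁cos(6x) + C₂sin(6x))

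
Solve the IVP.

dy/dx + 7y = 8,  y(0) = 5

General solution: y = 8/7 + Ce^(-7x)
Applying y(0) = 5: C = 5 - 8/7 = 27/7
Particular solution: y = 8/7 + (27/7)e^(-7x)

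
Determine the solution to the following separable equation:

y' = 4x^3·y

Separating variables and integrating:
ln|y| = x^4 + C

General solution: y = Ce^(x^4)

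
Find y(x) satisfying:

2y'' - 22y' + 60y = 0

Characteristic equation: 2r² - 22r + 60 = 0
Divide by 2: r² - 11r + 30 = 0
Roots: r = 6, 5 (distinct real)
General solution: y = C₁e^(6x) + C₂e^(5x)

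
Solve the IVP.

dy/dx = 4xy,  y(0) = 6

General solution: y = Ce^(2x²)
Applying IC y(0) = 6:
Particular solution: y = 6e^(2x²)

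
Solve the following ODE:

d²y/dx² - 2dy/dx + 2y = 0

Characteristic equation: r² - 2r + 2 = 0
Roots: r = 1 ± i (complex conjugates)
General solution: y = e^x(C₁cos(x) + C₂sin(x))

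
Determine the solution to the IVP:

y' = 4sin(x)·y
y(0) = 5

General solution: y = Ce^(-4cos(x))
Applying IC y(0) = 5:
Particular solution: y = 5e^(4(1-cos(x)))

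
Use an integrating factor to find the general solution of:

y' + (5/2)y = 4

Using integrating factor method:

General solution: y = 8/5 + Ce^(-5x/2)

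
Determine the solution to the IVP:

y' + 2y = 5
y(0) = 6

General solution: y = 5/2 + Ce^(-2x)
Applying y(0) = 6: C = 6 - 5/2 = 7/2
Particular solution: y = 5/2 + (7/2)e^(-2x)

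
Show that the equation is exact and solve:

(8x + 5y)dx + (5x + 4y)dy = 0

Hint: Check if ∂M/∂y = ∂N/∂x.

Verify exactness: ∂M/∂y = ∂N/∂x ✓
Find F(x,y) such that ∂F/∂x = M, ∂F/∂y = N
Solution: 4x² + 5xy + 2y² = C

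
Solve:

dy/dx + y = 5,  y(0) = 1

General solution: y = 5 + Ce^(-x)
Applying y(0) = 1: C = 1 - 5 = -4
Particular solution: y = 5 - 4e^(-x)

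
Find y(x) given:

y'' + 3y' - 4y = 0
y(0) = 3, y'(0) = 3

General solution: y = C₁e^x + C₂e^(-4x)
Applying ICs: C₁ = 3, C₂ = 0
Particular solution: y = 3e^x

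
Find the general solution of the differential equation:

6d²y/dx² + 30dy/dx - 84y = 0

Characteristic equation: 6r² + 30r - 84 = 0
Divide by 6: r² + 5r - 14 = 0
Roots: r = 2, -7 (distinct real)
General solution: y = C₁e^(2x) + C₂e^(-7x)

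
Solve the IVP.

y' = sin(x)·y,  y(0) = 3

General solution: y = Ce^(-cos(x))
Applying IC y(0) = 3:
Particular solution: y = 3e^(1-cos(x))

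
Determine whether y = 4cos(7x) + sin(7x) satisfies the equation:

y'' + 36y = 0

Verification:
y'' = -196cos(7x) - 49sin(7x)
y'' + 36y ≠ 0 (frequency mismatch: got 49 instead of 36)

No, it is not a solution.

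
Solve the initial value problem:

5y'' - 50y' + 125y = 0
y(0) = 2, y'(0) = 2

General solution: y = (C₁ + C₂x)e^(5x)
Repeated root r = 5
Applying ICs: C₁ = 2, C₂ = -8
Particular solution: y = (2 - 8x)e^(5x)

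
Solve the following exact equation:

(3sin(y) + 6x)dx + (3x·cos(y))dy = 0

Verify exactness: ∂M/∂y = ∂N/∂x ✓
Find F(x,y) such that ∂F/∂x = M, ∂F/∂y = N
Solution: 3x·sin(y) + 3x² = C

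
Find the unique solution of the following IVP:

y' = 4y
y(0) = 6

General solution: y = Ce^(4x)
Applying IC y(0) = 6:
Particular solution: y = 6e^(4x)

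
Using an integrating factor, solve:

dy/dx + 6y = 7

Using integrating factor method:

General solution: y = 7/6 + Ce^(-6x)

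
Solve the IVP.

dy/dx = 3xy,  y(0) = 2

General solution: y = Ce^(3x²/2)
Applying IC y(0) = 2:
Particular solution: y = 2e^(3x²/2)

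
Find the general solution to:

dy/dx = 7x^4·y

Separating variables and integrating:
ln|y| = 7x^5/5 + C

General solution: y = Ce^(7x^5/5)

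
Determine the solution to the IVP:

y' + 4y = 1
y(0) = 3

General solution: y = 1/4 + Ce^(-4x)
Applying y(0) = 3: C = 3 - 1/4 = 11/4
Particular solution: y = 1/4 + (11/4)e^(-4x)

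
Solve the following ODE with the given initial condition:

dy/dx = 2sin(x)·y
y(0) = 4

General solution: y = Ce^(-2cos(x))
Applying IC y(0) = 4:
Particular solution: y = 4e^(2(1-cos(x)))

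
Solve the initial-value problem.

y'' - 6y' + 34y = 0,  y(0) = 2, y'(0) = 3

General solution: y = e^(3x)(C₁cos(5x) + C₂sin(5x))
Complex roots r = 3 ± 5i
Applying ICs: C₁ = 2, C₂ = -3/5
Particular solution: y = e^(3x)(2cos(5x) - (3/5)sin(5x))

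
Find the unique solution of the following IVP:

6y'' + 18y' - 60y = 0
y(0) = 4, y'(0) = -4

General solution: y = C₁e^(2x) + C₂e^(-5x)
Applying ICs: C₁ = 16/7, C₂ = 12/7
Particular solution: y = (16/7)e^(2x) + (12/7)e^(-5x)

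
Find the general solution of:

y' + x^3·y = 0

Using integrating factor method:

General solution: y = Ce^(-x^4/4)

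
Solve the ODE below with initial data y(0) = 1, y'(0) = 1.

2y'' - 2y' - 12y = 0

General solution: y = C₁e^(3x) + C₂e^(-2x)
Applying ICs: C₁ = 3/5, C₂ = 2/5
Particular solution: y = (3/5)e^(3x) + (2/5)e^(-2x)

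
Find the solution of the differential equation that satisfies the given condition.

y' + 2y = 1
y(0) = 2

General solution: y = 1/2 + Ce^(-2x)
Applying y(0) = 2: C = 2 - 1/2 = 3/2
Particular solution: y = 1/2 + (3/2)e^(-2x)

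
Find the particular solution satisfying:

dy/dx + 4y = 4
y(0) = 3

General solution: y = 1 + Ce^(-4x)
Applying y(0) = 3: C = 3 - 1 = 2
Particular solution: y = 1 + 2e^(-4x)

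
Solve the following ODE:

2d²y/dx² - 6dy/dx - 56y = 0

Characteristic equation: 2r² - 6r - 56 = 0
Divide by 2: r² - 3r - 28 = 0
Roots: r = 7, -4 (distinct real)
General solution: y = C₁e^(7x) + C₂e^(-4x)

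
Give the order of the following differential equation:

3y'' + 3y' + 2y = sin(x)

The order is 2 (highest derivative is of order 2).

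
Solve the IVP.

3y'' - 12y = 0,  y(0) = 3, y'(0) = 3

General solution: y = C₁e^(2x) + C₂e^(-2x)
Applying ICs: C₁ = 9/4, C₂ = 3/4
Particular solution: y = (9/4)e^(2x) + (3/4)e^(-2x)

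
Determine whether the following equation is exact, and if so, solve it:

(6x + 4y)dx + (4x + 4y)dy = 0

Verify exactness: ∂M/∂y = ∂N/∂x ✓
Find F(x,y) such that ∂F/∂x = M, ∂F/∂y = N
Solution: 3x² + 4xy + 2y² = C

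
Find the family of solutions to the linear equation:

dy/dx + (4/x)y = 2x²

Using integrating factor method:

General solution: y = (2/7)x^3 + Cx^(-4)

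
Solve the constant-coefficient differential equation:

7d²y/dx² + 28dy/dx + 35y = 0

Characteristic equation: 7r² + 28r + 35 = 0
Divide by 7: r² + 4r + 5 = 0
Roots: r = -2 ± i (complex conjugates)
General solution: y = e^(-2x)(C₁cos(x) + C₂sin(x))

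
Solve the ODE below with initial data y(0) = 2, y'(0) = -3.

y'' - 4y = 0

General solution: y = C₁e^(2x) + C₂e^(-2x)
Applying ICs: C₁ = 1/4, C₂ = 7/4
Particular solution: y = (1/4)e^(2x) + (7/4)e^(-2x)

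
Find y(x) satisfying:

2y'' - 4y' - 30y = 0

Characteristic equation: 2r² - 4r - 30 = 0
Divide by 2: r² - 2r - 15 = 0
Roots: r = 5, -3 (distinct real)
General solution: y = C₁e^(5x) + C₂e^(-3x)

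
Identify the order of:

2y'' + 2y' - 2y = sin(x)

The order is 2 (highest derivative is of order 2).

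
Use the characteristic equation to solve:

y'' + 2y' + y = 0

Characteristic equation: r² + 2r + 1 = 0
Factored: (r + 1)² = 0
Repeated root: r = -1
General solution: y = (C₁ + C₂x)e^(-x)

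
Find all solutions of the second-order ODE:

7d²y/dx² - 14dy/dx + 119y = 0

Characteristic equation: 7r² - 14r + 119 = 0
Divide by 7: r² - 2r + 17 = 0
Roots: r = 1 ± 4i (complex conjugates)
General solution: y = e^x(C₁cos(4x) + C₂sin(4x))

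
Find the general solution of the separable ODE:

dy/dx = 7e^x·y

Separating variables and integrating:
ln|y| = 7e^x + C

General solution: y = Ce^(7e^x)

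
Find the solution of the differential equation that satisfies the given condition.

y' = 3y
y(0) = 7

General solution: y = Ce^(3x)
Applying IC y(0) = 7:
Particular solution: y = 7e^(3x)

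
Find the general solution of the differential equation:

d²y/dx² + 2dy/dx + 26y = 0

Characteristic equation: r² + 2r + 26 = 0
Roots: r = -1 ± 5i (complex conjugates)
General solution: y = e^(-x)(C₁cos(5x) + C₂sin(5x))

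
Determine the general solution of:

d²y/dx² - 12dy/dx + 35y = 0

Characteristic equation: r² - 12r + 35 = 0
Roots: r = 5, 7 (distinct real)
General solution: y = C₁e^(5x) + C₂e^(7x)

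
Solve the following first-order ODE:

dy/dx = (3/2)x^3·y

Separating variables and integrating:
ln|y| = 3x^4/8 + C

General solution: y = Ce^(3x^4/8)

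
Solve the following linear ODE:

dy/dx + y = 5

Using integrating factor method:

General solution: y = 5 + Ce^(-x)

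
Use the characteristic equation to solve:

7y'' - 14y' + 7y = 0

Characteristic equation: 7r² - 14r + 7 = 0
Divide by 7: r² - 2r + 1 = 0
Factored: (r - 1)² = 0
Repeated root: r = 1
General solution: y = (C₁ + C₂x)e^x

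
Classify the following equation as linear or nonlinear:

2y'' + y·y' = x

Nonlinear (product y·y')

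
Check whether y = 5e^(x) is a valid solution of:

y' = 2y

Verification:
y = 5e^(x)
y' = 5e^(x)
But 2y = 10e^(x)
y' ≠ 2y — the derivative does not match

No, it is not a solution.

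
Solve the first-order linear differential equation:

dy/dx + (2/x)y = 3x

Using integrating factor method:

General solution: y = (3/4)x^2 + Cx^(-2)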